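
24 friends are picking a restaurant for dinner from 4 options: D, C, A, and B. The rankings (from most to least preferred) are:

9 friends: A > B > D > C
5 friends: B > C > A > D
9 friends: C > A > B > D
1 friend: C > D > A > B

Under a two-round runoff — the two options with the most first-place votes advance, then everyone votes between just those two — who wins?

Round 1 first-place votes: D 0, C 10, A 9, B 5.
C and A advance.
Runoff: C is preferred to A by 15 voters; A by 9.
C wins the runoff.

C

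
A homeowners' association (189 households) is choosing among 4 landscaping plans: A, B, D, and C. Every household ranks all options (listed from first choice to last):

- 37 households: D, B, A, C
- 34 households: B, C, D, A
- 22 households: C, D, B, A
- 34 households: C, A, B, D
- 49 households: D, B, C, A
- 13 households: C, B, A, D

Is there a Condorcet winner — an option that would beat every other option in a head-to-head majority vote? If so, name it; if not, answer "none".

none

Checking pairwise contests:
B beats A 155–34.
D beats B 108–81.
C beats D 103–86.
B beats C 120–69.
Every option loses at least one head-to-head, so there is no Condorcet winner.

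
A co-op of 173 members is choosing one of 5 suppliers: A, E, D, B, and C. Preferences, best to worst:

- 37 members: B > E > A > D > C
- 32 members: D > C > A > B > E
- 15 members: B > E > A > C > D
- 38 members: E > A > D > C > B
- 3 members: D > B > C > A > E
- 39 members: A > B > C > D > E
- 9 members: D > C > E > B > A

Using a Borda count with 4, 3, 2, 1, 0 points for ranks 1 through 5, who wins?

A

A: 37·2 + 32·2 + 15·2 + 38·3 + 3·1 + 39·4 + 9·0 = 441
E: 37·3 + 32·0 + 15·3 + 38·4 + 3·0 + 39·0 + 9·2 = 326
D: 37·1 + 32·4 + 15·0 + 38·2 + 3·4 + 39·1 + 9·4 = 328
B: 37·4 + 32·1 + 15·4 + 38·0 + 3·3 + 39·3 + 9·1 = 375
C: 37·0 + 32·3 + 15·1 + 38·1 + 3·2 + 39·2 + 9·3 = 260
A has the highest Borda score (441).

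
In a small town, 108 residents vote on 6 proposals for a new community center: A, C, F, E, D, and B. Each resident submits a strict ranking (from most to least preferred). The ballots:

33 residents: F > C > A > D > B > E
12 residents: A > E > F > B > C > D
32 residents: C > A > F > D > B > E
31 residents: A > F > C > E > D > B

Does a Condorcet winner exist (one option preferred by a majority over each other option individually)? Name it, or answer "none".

Checking pairwise contests:
C beats A 65–43.
F beats C 76–32.
A beats F 75–33.
A beats E 108–0.
A beats D 108–0.
A beats B 108–0.
Every option loses at least one head-to-head, so there is no Condorcet winner.

none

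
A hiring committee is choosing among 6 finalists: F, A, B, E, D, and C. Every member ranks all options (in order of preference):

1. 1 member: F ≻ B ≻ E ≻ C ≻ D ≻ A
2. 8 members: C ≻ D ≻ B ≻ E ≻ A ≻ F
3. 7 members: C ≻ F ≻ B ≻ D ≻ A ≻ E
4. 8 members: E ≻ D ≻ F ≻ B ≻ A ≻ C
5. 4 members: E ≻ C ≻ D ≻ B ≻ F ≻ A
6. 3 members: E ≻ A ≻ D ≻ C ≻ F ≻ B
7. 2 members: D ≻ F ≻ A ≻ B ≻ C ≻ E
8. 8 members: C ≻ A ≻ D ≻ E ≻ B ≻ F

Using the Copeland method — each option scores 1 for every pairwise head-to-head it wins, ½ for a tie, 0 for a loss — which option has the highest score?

F: beats A and B; loses to E, D, and C → score 2.
A: loses to F, B, E, D, and C → score 0.
B: beats A; loses to F, E, D, and C → score 1.
E: beats F, A, and B; loses to D and C → score 3.
D: beats F, A, B, and E; loses to C → score 4.
C: beats F, A, B, E, and D → score 5.
C has the best pairwise record.

C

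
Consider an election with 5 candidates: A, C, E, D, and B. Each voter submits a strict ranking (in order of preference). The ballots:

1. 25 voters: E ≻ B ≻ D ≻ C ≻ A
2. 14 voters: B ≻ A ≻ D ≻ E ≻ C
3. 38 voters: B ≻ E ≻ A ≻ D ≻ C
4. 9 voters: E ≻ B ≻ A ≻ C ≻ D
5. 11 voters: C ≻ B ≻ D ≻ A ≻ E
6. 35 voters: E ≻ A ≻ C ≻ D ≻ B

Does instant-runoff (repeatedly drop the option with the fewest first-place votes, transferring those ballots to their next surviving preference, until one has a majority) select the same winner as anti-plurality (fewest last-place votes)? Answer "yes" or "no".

Instant-runoff — R1 A 0, C 11, E 69, D 0, B 52 (E winner). Winner: E.
Anti-plurality — last-place votes: A 25, C 52, E 11, D 9, B 35. Winner: D.
The two methods disagree.

no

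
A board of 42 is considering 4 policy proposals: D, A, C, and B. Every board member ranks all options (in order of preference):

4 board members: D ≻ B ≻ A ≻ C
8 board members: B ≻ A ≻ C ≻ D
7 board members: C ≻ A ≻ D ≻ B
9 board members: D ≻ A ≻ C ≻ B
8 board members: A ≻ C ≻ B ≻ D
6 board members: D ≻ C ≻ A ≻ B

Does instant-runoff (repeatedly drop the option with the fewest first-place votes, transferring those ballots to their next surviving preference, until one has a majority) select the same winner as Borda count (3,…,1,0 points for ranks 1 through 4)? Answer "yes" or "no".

yes

Instant-runoff — R1 D 19, A 8, C 7, B 8 (C out); R2 D 19, A 15, B 8 (B out); R3 D 19, A 23 (A winner). Winner: A.
Borda — scores: D 64, A 82, C 66, B 40. Winner: A.
The two methods agree.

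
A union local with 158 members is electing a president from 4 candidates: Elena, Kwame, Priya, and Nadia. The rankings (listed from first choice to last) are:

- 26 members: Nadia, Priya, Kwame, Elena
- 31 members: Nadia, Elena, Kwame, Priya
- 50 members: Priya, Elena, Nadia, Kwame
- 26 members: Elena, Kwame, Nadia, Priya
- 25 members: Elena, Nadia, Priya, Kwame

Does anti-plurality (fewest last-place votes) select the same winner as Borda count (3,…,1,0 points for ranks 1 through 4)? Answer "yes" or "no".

no

Anti-plurality — last-place votes: Elena 26, Kwame 75, Priya 57, Nadia 0. Winner: Nadia.
Borda — scores: Elena 315, Kwame 109, Priya 227, Nadia 297. Winner: Elena.
The two methods disagree.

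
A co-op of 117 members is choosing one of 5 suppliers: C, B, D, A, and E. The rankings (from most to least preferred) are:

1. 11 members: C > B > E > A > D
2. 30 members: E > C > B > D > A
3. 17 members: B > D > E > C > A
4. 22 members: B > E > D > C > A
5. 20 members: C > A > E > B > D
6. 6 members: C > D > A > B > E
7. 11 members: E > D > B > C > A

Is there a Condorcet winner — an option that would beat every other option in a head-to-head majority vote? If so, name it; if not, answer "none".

E vs C: 80–37 for E.
E vs B: 61–56 for E.
E vs D: 94–23 for E.
E vs A: 91–26 for E.
E beats every other option head-to-head.

E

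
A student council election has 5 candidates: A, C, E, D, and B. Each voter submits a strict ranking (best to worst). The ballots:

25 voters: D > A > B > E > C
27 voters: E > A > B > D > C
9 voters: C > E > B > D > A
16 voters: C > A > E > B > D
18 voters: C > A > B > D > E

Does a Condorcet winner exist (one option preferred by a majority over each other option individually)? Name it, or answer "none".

A

A vs C: 52–43 for A.
A vs E: 59–36 for A.
A vs D: 61–34 for A.
A vs B: 86–9 for A.
A beats every other option head-to-head.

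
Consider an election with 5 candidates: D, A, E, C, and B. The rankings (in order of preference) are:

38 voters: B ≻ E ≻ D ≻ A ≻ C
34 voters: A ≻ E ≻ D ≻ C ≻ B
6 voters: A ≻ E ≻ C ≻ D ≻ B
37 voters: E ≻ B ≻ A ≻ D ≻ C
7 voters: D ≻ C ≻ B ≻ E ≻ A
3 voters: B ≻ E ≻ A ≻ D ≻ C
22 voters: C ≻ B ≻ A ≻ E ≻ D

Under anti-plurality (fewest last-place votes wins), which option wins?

Last-place votes: D 22, A 7, E 0, C 78, B 40.
E is ranked last by the fewest voters, so E wins.

E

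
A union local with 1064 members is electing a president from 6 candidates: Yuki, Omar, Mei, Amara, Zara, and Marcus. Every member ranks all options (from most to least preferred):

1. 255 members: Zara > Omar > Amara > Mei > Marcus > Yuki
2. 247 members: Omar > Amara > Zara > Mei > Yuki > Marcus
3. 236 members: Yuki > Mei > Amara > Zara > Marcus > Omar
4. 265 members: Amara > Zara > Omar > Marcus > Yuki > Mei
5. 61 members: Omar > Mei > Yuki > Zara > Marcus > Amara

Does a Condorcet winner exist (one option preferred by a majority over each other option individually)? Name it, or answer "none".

Checking pairwise contests:
Omar beats Yuki 828–236.
Zara beats Omar 756–308.
Omar beats Mei 828–236.
Omar beats Amara 563–501.
Amara beats Zara 748–316.
Yuki beats Marcus 544–520.
Every option loses at least one head-to-head, so there is no Condorcet winner.

none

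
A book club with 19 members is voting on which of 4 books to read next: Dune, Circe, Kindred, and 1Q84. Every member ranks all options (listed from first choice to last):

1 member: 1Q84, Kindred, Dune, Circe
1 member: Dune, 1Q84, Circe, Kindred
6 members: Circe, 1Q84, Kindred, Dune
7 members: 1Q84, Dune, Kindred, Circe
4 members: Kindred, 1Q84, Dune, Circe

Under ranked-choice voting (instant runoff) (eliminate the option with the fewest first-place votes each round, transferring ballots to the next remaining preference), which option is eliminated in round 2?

Round 1: Dune 1, Circe 6, Kindred 4, 1Q84 8. Eliminate Dune.
Round 2: Circe 6, Kindred 4, 1Q84 9. Eliminate Kindred.

Kindred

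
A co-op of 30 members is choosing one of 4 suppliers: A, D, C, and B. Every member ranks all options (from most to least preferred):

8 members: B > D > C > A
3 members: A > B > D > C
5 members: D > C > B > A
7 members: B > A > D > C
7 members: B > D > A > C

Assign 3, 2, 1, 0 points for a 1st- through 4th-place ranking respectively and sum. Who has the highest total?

B

A: 8·0 + 3·3 + 5·0 + 7·2 + 7·1 = 30
D: 8·2 + 3·1 + 5·3 + 7·1 + 7·2 = 55
C: 8·1 + 3·0 + 5·2 + 7·0 + 7·0 = 18
B: 8·3 + 3·2 + 5·1 + 7·3 + 7·3 = 77
B has the highest Borda score (77).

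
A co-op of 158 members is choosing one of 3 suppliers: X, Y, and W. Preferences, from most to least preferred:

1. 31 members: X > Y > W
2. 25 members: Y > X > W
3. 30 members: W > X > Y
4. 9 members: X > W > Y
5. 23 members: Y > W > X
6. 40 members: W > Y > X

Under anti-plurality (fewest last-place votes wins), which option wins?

Y

Last-place votes: X 63, Y 39, W 56.
Y is ranked last by the fewest voters, so Y wins.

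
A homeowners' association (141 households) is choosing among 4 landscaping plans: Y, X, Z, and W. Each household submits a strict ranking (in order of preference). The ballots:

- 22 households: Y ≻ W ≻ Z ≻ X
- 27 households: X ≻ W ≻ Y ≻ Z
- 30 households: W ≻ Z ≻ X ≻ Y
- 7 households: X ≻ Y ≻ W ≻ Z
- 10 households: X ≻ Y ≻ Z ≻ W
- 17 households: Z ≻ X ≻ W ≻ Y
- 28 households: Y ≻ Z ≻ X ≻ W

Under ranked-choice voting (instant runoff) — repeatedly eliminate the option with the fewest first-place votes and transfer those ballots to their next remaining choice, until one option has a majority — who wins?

X

Round 1: Y 50, X 44, Z 17, W 30. Eliminate Z.
Round 2: Y 50, X 61, W 30. Eliminate W.
Round 3: Y 50, X 91. X has a majority.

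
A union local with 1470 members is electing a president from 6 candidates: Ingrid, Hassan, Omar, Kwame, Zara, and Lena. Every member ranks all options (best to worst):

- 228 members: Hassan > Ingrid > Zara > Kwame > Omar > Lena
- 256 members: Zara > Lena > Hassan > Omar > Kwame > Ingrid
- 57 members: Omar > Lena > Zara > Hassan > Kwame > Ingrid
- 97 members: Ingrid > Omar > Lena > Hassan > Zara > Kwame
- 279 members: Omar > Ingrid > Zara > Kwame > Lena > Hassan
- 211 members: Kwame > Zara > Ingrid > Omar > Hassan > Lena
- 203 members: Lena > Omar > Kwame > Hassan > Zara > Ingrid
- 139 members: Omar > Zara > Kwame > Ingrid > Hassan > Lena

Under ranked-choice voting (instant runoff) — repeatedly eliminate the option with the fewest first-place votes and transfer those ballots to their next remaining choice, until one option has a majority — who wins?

Round 1: Ingrid 97, Hassan 228, Omar 475, Kwame 211, Zara 256, Lena 203. Eliminate Ingrid.
Round 2: Hassan 228, Omar 572, Kwame 211, Zara 256, Lena 203. Eliminate Lena.
Round 3: Hassan 228, Omar 775, Kwame 211, Zara 256. Omar has a majority.

Omar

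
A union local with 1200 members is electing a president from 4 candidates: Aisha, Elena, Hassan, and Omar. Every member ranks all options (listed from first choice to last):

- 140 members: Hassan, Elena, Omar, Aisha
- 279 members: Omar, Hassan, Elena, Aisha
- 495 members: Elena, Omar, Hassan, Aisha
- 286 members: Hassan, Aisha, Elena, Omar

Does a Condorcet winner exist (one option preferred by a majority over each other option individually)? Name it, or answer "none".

none

Checking pairwise contests:
Elena beats Aisha 914–286.
Hassan beats Elena 705–495.
Omar beats Hassan 774–426.
Elena beats Omar 921–279.
Every option loses at least one head-to-head, so there is no Condorcet winner.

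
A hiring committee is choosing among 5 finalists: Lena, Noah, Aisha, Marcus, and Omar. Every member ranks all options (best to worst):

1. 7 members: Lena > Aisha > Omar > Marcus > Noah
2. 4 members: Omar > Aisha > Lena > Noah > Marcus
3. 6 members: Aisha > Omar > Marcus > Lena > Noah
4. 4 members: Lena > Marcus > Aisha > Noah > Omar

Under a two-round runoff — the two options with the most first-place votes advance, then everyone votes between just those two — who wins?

Round 1 first-place votes: Lena 11, Noah 0, Aisha 6, Marcus 0, Omar 4.
Lena and Aisha advance.
Runoff: Lena is preferred to Aisha by 11 voters; Aisha by 10.
Lena wins the runoff.

Lena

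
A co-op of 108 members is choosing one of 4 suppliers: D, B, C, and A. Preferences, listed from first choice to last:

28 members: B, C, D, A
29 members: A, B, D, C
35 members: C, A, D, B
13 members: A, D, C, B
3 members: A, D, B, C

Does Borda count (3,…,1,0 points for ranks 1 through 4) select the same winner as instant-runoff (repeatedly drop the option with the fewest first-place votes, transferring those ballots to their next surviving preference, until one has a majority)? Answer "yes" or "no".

no

Borda — scores: D 124, B 145, C 174, A 205. Winner: A.
Instant-runoff — R1 D 0, B 28, C 35, A 45 (D out); R2 B 28, C 35, A 45 (B out); R3 C 63, A 45 (C winner). Winner: C.
The two methods disagree.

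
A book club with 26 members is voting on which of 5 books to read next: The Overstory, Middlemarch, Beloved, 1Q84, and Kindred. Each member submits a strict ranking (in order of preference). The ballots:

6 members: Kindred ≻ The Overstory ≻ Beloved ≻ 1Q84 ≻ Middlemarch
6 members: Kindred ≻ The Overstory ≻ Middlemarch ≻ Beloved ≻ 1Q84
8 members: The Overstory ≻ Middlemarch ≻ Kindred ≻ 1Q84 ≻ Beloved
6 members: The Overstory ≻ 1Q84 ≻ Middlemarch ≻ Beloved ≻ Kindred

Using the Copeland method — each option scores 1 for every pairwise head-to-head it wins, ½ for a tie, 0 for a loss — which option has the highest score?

The Overstory: beats Middlemarch, Beloved, 1Q84, and Kindred → score 4.
Middlemarch: beats Beloved, 1Q84, and Kindred; loses to The Overstory → score 3.
Beloved: loses to The Overstory, Middlemarch, 1Q84, and Kindred → score 0.
1Q84: beats Beloved; loses to The Overstory, Middlemarch, and Kindred → score 1.
Kindred: beats Beloved and 1Q84; loses to The Overstory and Middlemarch → score 2.
The Overstory has the best pairwise record.

The Overstory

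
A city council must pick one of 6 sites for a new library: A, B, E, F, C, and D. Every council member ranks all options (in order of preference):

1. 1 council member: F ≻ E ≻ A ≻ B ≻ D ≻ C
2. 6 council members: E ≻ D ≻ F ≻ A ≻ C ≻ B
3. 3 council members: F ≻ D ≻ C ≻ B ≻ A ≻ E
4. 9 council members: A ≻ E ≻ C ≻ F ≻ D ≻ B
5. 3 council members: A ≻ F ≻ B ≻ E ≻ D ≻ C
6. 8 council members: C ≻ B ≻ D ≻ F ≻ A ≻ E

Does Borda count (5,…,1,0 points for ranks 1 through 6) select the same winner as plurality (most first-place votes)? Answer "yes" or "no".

Borda — scores: A 86, B 49, E 76, F 84, C 82, D 73. Winner: A.
Plurality — first-place votes: A 12, B 0, E 6, F 4, C 8, D 0. Winner: A.
The two methods agree.

yes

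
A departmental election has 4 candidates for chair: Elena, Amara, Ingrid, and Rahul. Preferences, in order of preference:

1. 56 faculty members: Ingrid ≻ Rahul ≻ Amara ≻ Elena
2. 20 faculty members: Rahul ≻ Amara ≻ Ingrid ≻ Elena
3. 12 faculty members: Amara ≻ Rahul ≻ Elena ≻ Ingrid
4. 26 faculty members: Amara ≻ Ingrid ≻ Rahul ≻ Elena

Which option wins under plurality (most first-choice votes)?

Ingrid

First-place votes: Elena 0, Amara 38, Ingrid 56, Rahul 20.
Ingrid has the most first-place votes.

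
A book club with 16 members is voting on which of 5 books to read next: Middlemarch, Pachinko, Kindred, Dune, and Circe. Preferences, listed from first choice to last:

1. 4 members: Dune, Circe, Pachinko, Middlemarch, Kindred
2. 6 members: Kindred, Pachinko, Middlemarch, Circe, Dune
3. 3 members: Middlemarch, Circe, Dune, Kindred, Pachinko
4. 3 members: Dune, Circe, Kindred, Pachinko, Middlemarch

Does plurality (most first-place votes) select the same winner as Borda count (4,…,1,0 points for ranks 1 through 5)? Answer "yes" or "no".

no

Plurality — first-place votes: Middlemarch 3, Pachinko 0, Kindred 6, Dune 7, Circe 0. Winner: Dune.
Borda — scores: Middlemarch 28, Pachinko 29, Kindred 33, Dune 34, Circe 36. Winner: Circe.
The two methods disagree.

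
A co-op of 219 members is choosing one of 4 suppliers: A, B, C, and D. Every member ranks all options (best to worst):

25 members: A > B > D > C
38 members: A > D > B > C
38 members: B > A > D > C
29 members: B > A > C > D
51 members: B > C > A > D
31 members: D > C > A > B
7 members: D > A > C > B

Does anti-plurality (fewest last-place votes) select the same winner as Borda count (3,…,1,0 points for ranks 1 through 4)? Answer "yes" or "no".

no

Anti-plurality — last-place votes: A 0, B 38, C 101, D 80. Winner: A.
Borda — scores: A 419, B 442, C 200, D 253. Winner: B.
The two methods disagree.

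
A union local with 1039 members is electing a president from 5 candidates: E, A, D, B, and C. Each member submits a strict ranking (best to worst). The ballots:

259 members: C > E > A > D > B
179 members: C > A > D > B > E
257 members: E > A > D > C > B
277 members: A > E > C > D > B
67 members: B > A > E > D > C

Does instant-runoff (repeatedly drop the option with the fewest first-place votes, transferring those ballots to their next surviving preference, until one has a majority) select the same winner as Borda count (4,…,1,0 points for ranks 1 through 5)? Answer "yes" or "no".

Instant-runoff — R1 E 257, A 277, D 0, B 67, C 438 (D out); R2 E 257, A 277, B 67, C 438 (B out); R3 E 257, A 344, C 438 (E out); R4 A 601, C 438 (A winner). Winner: A.
Borda — scores: E 2770, A 3135, D 1475, B 447, C 2563. Winner: A.
The two methods agree.

yes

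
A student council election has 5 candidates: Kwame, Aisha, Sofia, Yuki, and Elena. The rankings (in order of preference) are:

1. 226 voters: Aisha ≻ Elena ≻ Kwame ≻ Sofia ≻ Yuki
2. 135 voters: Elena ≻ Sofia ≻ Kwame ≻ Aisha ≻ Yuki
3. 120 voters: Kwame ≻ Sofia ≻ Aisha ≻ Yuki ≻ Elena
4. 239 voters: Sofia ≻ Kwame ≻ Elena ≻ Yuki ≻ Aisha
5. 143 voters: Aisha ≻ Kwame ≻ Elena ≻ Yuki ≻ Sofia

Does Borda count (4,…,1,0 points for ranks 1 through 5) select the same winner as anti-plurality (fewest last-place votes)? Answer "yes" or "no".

yes

Borda — scores: Kwame 2348, Aisha 1851, Sofia 1947, Yuki 502, Elena 1982. Winner: Kwame.
Anti-plurality — last-place votes: Kwame 0, Aisha 239, Sofia 143, Yuki 361, Elena 120. Winner: Kwame.
The two methods agree.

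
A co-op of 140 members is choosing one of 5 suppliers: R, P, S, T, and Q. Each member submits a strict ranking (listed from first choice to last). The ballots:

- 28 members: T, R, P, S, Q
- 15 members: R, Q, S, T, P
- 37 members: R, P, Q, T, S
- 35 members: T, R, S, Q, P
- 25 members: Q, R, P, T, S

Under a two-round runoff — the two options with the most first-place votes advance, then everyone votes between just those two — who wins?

R

Round 1 first-place votes: R 52, P 0, S 0, T 63, Q 25.
T and R advance.
Runoff: T is preferred to R by 63 voters; R by 77.
R wins the runoff.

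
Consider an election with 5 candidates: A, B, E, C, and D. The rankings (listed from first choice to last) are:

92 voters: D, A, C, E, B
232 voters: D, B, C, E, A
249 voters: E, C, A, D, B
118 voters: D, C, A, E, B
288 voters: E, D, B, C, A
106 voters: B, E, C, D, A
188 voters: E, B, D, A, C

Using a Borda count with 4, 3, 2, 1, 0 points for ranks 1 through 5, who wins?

A: 92·3 + 232·0 + 249·2 + 118·2 + 288·0 + 106·0 + 188·1 = 1198
B: 92·0 + 232·3 + 249·0 + 118·0 + 288·2 + 106·4 + 188·3 = 2260
E: 92·1 + 232·1 + 249·4 + 118·1 + 288·4 + 106·3 + 188·4 = 3660
C: 92·2 + 232·2 + 249·3 + 118·3 + 288·1 + 106·2 + 188·0 = 2249
D: 92·4 + 232·4 + 249·1 + 118·4 + 288·3 + 106·1 + 188·2 = 3363
E has the highest Borda score (3660).

E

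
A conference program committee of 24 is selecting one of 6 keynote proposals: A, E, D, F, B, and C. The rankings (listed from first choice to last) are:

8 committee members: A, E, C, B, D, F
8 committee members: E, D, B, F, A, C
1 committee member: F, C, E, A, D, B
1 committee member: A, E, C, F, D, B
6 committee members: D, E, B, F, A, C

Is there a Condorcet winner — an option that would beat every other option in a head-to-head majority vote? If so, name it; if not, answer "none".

E vs A: 15–9 for E.
E vs D: 18–6 for E.
E vs F: 23–1 for E.
E vs B: 24–0 for E.
E vs C: 23–1 for E.
E beats every other option head-to-head.

E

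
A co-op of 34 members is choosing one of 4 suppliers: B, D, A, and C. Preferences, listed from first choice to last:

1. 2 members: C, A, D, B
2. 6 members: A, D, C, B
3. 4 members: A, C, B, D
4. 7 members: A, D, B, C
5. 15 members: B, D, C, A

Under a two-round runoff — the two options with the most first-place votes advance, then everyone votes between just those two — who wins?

Round 1 first-place votes: B 15, D 0, A 17, C 2.
A and B advance.
Runoff: A is preferred to B by 19 voters; B by 15.
A wins the runoff.

A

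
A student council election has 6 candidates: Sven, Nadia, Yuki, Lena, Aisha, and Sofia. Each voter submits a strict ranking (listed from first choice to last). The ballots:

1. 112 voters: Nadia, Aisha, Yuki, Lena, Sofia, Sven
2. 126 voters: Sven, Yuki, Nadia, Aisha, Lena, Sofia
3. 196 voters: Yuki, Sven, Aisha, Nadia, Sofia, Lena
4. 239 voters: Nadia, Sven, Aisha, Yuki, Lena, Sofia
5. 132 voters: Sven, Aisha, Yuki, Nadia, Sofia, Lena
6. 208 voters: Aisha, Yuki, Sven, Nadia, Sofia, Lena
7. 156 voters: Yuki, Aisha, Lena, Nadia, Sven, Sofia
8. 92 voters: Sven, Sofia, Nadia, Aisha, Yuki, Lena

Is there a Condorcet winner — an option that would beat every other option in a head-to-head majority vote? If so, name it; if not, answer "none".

Checking pairwise contests:
Yuki beats Sven 672–589.
Sven beats Nadia 754–507.
Aisha beats Yuki 783–478.
Sven beats Lena 993–268.
Sven beats Aisha 785–476.
Sven beats Sofia 1149–112.
Every option loses at least one head-to-head, so there is no Condorcet winner.

none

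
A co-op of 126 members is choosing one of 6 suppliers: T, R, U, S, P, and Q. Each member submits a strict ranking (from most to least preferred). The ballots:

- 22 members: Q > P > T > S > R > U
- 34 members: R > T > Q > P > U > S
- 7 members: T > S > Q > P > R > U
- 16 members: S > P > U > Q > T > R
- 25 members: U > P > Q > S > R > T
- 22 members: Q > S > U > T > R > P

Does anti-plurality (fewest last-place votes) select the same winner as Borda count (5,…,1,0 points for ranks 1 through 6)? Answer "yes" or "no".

yes

Anti-plurality — last-place votes: T 25, R 16, U 29, S 34, P 22, Q 0. Winner: Q.
Borda — scores: T 297, R 246, U 273, S 290, P 334, Q 450. Winner: Q.
The two methods agree.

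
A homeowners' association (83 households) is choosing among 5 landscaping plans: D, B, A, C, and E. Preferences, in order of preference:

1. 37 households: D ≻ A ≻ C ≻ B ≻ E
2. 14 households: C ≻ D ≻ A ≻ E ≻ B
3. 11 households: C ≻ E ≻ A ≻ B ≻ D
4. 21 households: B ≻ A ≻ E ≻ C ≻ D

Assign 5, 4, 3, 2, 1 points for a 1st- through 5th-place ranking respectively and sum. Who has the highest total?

D: 37·5 + 14·4 + 11·1 + 21·1 = 273
B: 37·2 + 14·1 + 11·2 + 21·5 = 215
A: 37·4 + 14·3 + 11·3 + 21·4 = 307
C: 37·3 + 14·5 + 11·5 + 21·2 = 278
E: 37·1 + 14·2 + 11·4 + 21·3 = 172
A has the highest Borda score (307).

A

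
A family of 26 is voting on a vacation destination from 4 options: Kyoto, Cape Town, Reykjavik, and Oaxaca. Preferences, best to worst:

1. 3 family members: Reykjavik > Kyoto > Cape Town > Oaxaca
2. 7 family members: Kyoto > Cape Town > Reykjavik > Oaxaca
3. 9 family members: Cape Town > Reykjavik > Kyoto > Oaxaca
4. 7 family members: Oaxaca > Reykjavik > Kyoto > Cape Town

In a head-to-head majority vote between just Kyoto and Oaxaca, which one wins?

Kyoto

Voters preferring Kyoto to Oaxaca: 19; preferring Oaxaca to Kyoto: 7.
Kyoto wins the head-to-head.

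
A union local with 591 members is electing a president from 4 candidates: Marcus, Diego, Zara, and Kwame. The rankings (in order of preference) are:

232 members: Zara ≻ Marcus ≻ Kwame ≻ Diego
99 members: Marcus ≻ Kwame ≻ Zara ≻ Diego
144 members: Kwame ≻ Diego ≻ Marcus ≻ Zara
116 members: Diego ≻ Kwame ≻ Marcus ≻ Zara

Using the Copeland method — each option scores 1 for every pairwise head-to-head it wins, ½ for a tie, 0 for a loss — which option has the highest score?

Marcus

Marcus: beats Diego, Zara, and Kwame → score 3.
Diego: loses to Marcus, Zara, and Kwame → score 0.
Zara: beats Diego; loses to Marcus and Kwame → score 1.
Kwame: beats Diego and Zara; loses to Marcus → score 2.
Marcus has the best pairwise record.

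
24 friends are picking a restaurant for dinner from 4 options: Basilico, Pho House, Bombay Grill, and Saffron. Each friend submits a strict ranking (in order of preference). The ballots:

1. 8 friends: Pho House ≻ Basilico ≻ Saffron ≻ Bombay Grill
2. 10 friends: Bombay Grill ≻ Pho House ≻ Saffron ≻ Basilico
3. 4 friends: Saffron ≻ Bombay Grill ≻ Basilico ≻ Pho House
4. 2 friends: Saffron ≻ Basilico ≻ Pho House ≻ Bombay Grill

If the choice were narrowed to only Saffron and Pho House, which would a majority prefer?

Voters preferring Saffron to Pho House: 6; preferring Pho House to Saffron: 18.
Pho House wins the head-to-head.

Pho House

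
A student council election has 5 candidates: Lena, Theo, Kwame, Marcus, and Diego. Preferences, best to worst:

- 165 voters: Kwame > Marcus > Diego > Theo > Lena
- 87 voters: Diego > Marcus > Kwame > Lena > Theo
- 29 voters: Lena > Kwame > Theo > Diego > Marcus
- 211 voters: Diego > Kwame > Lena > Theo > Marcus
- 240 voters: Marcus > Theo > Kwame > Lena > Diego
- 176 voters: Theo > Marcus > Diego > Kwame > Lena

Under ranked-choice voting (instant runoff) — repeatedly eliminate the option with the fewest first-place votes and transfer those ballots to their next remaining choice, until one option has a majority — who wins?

Round 1: Lena 29, Theo 176, Kwame 165, Marcus 240, Diego 298. Eliminate Lena.
Round 2: Theo 176, Kwame 194, Marcus 240, Diego 298. Eliminate Theo.
Round 3: Kwame 194, Marcus 416, Diego 298. Eliminate Kwame.
Round 4: Marcus 581, Diego 327. Marcus has a majority.

Marcus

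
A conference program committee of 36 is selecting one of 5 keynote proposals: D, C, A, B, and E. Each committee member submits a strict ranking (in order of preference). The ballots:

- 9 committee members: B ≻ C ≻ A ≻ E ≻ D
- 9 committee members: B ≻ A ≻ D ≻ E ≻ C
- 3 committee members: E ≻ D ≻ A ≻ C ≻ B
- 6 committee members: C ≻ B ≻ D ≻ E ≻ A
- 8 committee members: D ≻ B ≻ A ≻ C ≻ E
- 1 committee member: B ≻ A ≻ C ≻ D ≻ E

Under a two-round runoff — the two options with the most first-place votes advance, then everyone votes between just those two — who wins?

Round 1 first-place votes: D 8, C 6, A 0, B 19, E 3.
B and D advance.
Runoff: B is preferred to D by 25 voters; D by 11.
B wins the runoff.

B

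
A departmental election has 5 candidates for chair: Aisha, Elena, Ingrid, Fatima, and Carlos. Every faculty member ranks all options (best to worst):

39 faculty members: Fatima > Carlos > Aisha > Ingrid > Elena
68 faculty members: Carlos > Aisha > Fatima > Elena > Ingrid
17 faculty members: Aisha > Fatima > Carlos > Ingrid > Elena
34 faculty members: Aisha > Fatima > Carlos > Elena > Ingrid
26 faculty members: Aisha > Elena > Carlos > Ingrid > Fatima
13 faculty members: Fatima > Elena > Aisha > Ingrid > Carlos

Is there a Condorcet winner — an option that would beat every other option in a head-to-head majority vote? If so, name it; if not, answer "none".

none

Checking pairwise contests:
Carlos beats Aisha 107–90.
Aisha beats Elena 184–13.
Aisha beats Ingrid 197–0.
Aisha beats Fatima 145–52.
Fatima beats Carlos 103–94.
Every option loses at least one head-to-head, so there is no Condorcet winner.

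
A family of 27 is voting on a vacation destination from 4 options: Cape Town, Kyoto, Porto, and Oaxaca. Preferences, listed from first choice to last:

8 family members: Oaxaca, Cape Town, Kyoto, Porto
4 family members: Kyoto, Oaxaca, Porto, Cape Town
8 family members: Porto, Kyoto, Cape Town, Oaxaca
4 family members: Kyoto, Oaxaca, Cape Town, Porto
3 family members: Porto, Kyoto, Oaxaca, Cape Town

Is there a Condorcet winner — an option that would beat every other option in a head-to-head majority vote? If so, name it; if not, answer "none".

Kyoto vs Cape Town: 19–8 for Kyoto.
Kyoto vs Porto: 16–11 for Kyoto.
Kyoto vs Oaxaca: 19–8 for Kyoto.
Kyoto beats every other option head-to-head.

Kyoto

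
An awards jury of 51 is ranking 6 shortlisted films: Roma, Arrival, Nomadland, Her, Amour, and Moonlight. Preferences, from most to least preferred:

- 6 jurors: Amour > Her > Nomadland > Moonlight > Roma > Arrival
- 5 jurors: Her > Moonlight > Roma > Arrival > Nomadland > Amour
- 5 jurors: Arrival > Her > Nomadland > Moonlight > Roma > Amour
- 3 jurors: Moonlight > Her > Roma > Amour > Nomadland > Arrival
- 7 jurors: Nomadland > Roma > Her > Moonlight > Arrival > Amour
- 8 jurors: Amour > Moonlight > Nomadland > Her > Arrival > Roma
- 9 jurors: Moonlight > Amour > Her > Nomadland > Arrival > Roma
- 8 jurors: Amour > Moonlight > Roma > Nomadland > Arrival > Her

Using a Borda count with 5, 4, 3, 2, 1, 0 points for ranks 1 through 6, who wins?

Moonlight

Roma: 6·1 + 5·3 + 5·1 + 3·3 + 7·4 + 8·0 + 9·0 + 8·3 = 87
Arrival: 6·0 + 5·2 + 5·5 + 3·0 + 7·1 + 8·1 + 9·1 + 8·1 = 67
Nomadland: 6·3 + 5·1 + 5·3 + 3·1 + 7·5 + 8·3 + 9·2 + 8·2 = 134
Her: 6·4 + 5·5 + 5·4 + 3·4 + 7·3 + 8·2 + 9·3 + 8·0 = 145
Amour: 6·5 + 5·0 + 5·0 + 3·2 + 7·0 + 8·5 + 9·4 + 8·5 = 152
Moonlight: 6·2 + 5·4 + 5·2 + 3·5 + 7·2 + 8·4 + 9·5 + 8·4 = 180
Moonlight has the highest Borda score (180).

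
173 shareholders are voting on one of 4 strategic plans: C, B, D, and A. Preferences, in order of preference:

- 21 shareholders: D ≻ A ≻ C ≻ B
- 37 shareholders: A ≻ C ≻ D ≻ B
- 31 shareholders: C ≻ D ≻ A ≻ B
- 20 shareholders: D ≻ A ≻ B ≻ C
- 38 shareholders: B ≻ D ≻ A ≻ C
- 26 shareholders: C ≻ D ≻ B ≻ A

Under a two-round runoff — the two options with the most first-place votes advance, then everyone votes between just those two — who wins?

Round 1 first-place votes: C 57, B 38, D 41, A 37.
C and D advance.
Runoff: C is preferred to D by 94 voters; D by 79.
C wins the runoff.

C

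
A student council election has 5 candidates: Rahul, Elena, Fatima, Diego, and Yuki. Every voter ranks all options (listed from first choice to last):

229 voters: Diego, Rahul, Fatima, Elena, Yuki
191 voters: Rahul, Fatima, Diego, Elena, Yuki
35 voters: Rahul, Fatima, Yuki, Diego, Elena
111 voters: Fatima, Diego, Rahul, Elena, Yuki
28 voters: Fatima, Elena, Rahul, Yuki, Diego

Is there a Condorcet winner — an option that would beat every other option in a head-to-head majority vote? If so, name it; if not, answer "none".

Checking pairwise contests:
Diego beats Rahul 340–254.
Rahul beats Elena 566–28.
Rahul beats Fatima 455–139.
Fatima beats Diego 365–229.
Rahul beats Yuki 594–0.
Every option loses at least one head-to-head, so there is no Condorcet winner.

none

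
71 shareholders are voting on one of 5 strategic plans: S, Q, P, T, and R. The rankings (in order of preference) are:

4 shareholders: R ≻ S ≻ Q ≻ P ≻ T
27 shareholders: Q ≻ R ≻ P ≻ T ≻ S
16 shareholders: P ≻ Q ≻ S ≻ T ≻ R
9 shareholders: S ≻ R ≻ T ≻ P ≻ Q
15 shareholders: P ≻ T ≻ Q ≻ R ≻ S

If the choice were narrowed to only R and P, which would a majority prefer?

R

Voters preferring R to P: 40; preferring P to R: 31.
R wins the head-to-head.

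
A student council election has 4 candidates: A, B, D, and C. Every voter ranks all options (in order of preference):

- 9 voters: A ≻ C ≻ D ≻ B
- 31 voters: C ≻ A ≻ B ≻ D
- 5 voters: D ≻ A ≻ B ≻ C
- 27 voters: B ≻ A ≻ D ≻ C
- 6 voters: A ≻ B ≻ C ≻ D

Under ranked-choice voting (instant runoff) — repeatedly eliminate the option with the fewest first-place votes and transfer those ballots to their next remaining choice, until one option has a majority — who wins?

C

Round 1: A 15, B 27, D 5, C 31. Eliminate D.
Round 2: A 20, B 27, C 31. Eliminate A.
Round 3: B 38, C 40. C has a majority.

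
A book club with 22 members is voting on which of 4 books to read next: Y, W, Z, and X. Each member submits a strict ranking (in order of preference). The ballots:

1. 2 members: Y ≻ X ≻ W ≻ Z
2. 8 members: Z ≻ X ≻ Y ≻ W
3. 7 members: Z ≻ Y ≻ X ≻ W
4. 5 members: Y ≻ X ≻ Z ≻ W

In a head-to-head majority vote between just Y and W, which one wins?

Voters preferring Y to W: 22; preferring W to Y: 0.
Y wins the head-to-head.

Y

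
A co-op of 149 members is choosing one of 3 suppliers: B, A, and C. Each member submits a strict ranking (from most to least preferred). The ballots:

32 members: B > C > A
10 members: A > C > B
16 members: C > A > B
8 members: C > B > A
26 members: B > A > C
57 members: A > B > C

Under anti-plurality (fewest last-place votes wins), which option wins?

Last-place votes: B 26, A 40, C 83.
B is ranked last by the fewest voters, so B wins.

B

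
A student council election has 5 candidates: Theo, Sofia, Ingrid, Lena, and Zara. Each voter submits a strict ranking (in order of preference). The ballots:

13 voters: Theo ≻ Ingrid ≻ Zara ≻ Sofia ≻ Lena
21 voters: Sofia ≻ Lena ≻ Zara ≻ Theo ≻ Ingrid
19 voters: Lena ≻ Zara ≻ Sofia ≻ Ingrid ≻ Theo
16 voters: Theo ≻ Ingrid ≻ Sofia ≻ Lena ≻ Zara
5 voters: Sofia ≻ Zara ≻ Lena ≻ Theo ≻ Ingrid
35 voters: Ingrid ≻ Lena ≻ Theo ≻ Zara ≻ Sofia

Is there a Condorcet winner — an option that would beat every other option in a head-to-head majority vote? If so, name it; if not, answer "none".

Checking pairwise contests:
Lena beats Theo 80–29.
Theo beats Sofia 64–45.
Theo beats Ingrid 55–54.
Sofia beats Lena 55–54.
Theo beats Zara 64–45.
Every option loses at least one head-to-head, so there is no Condorcet winner.

none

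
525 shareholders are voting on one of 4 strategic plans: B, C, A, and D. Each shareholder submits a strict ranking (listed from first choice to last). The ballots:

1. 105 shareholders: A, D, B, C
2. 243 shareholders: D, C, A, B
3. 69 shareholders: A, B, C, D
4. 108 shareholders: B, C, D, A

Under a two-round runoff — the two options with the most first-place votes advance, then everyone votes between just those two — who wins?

Round 1 first-place votes: B 108, C 0, A 174, D 243.
D and A advance.
Runoff: D is preferred to A by 351 voters; A by 174.
D wins the runoff.

D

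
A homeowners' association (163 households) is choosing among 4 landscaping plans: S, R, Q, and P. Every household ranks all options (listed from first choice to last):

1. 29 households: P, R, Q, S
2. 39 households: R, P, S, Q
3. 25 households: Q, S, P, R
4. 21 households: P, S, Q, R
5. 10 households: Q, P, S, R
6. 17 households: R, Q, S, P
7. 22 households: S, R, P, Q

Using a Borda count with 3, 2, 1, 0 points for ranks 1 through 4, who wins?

S: 29·0 + 39·1 + 25·2 + 21·2 + 10·1 + 17·1 + 22·3 = 224
R: 29·2 + 39·3 + 25·0 + 21·0 + 10·0 + 17·3 + 22·2 = 270
Q: 29·1 + 39·0 + 25·3 + 21·1 + 10·3 + 17·2 + 22·0 = 189
P: 29·3 + 39·2 + 25·1 + 21·3 + 10·2 + 17·0 + 22·1 = 295
P has the highest Borda score (295).

P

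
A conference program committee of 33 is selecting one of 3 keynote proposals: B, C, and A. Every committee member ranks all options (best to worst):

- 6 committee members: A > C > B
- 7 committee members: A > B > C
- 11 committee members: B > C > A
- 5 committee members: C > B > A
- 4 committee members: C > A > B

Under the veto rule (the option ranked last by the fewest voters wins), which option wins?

Last-place votes: B 10, C 7, A 16.
C is ranked last by the fewest voters, so C wins.

C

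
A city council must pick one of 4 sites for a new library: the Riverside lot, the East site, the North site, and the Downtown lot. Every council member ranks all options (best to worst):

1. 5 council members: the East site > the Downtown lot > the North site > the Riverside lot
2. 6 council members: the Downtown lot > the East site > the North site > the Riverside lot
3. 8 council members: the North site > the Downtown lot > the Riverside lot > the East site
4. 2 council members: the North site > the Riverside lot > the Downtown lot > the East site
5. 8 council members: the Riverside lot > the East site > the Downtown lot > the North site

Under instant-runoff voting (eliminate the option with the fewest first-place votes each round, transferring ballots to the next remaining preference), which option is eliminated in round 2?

the Riverside lot

Round 1: the Riverside lot 8, the East site 5, the North site 10, the Downtown lot 6. Eliminate the East site.
Round 2: the Riverside lot 8, the North site 10, the Downtown lot 11. Eliminate the Riverside lot.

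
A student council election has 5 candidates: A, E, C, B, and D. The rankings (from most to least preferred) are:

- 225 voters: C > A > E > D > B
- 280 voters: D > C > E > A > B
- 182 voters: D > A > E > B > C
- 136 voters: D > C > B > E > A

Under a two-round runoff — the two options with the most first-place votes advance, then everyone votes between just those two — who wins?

Round 1 first-place votes: A 0, E 0, C 225, B 0, D 598.
D and C advance.
Runoff: D is preferred to C by 598 voters; C by 225.
D wins the runoff.

D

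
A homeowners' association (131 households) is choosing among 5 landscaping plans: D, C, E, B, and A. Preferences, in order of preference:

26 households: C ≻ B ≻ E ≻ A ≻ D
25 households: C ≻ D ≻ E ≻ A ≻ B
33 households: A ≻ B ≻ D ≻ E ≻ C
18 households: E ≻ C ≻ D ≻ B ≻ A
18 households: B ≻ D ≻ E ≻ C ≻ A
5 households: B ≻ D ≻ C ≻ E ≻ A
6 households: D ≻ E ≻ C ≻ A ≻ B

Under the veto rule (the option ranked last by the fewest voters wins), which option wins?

E

Last-place votes: D 26, C 33, E 0, B 31, A 41.
E is ranked last by the fewest voters, so E wins.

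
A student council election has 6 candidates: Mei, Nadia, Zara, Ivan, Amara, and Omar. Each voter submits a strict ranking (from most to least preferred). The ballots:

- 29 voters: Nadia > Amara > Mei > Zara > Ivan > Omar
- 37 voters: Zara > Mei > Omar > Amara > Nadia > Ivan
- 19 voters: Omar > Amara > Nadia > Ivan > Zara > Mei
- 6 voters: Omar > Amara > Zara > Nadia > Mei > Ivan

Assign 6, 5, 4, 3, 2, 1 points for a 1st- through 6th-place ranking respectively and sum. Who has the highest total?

Mei: 29·4 + 37·5 + 19·1 + 6·2 = 332
Nadia: 29·6 + 37·2 + 19·4 + 6·3 = 342
Zara: 29·3 + 37·6 + 19·2 + 6·4 = 371
Ivan: 29·2 + 37·1 + 19·3 + 6·1 = 158
Amara: 29·5 + 37·3 + 19·5 + 6·5 = 381
Omar: 29·1 + 37·4 + 19·6 + 6·6 = 327
Amara has the highest Borda score (381).

Amara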